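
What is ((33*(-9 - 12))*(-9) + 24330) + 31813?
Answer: 62380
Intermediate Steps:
((33*(-9 - 12))*(-9) + 24330) + 31813 = ((33*(-21))*(-9) + 24330) + 31813 = (-693*(-9) + 24330) + 31813 = (6237 + 24330) + 31813 = 30567 + 31813 = 62380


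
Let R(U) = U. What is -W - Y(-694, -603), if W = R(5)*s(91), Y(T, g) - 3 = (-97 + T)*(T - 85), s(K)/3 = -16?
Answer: -615952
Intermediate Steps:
s(K) = -48 (s(K) = 3*(-16) = -48)
Y(T, g) = 3 + (-97 + T)*(-85 + T) (Y(T, g) = 3 + (-97 + T)*(T - 85) = 3 + (-97 + T)*(-85 + T))
W = -240 (W = 5*(-48) = -240)
-W - Y(-694, -603) = -1*(-240) - (8248 + (-694)² - 182*(-694)) = 240 - (8248 + 481636 + 126308) = 240 - 1*616192 = 240 - 616192 = -615952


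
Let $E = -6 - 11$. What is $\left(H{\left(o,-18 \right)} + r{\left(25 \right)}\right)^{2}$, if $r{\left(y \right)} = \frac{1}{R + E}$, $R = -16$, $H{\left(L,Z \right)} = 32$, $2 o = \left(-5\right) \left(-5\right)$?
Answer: $\frac{1113025}{1089} \approx 1022.1$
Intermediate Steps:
$E = -17$
$o = \frac{25}{2}$ ($o = \frac{\left(-5\right) \left(-5\right)}{2} = \frac{1}{2} \cdot 25 = \frac{25}{2} \approx 12.5$)
$r{\left(y \right)} = - \frac{1}{33}$ ($r{\left(y \right)} = \frac{1}{-16 - 17} = \frac{1}{-33} = - \frac{1}{33}$)
$\left(H{\left(o,-18 \right)} + r{\left(25 \right)}\right)^{2} = \left(32 - \frac{1}{33}\right)^{2} = \left(\frac{1055}{33}\right)^{2} = \frac{1113025}{1089}$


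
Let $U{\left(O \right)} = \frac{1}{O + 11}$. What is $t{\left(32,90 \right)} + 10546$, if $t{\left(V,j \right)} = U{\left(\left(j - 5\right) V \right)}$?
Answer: $\frac{28801127}{2731} \approx 10546.0$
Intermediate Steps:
$U{\left(O \right)} = \frac{1}{11 + O}$
$t{\left(V,j \right)} = \frac{1}{11 + V \left(-5 + j\right)}$ ($t{\left(V,j \right)} = \frac{1}{11 + \left(j - 5\right) V} = \frac{1}{11 + \left(-5 + j\right) V} = \frac{1}{11 + V \left(-5 + j\right)}$)
$t{\left(32,90 \right)} + 10546 = \frac{1}{11 + 32 \left(-5 + 90\right)} + 10546 = \frac{1}{11 + 32 \cdot 85} + 10546 = \frac{1}{11 + 2720} + 10546 = \frac{1}{2731} + 10546 = \frac{28801127}{2731}$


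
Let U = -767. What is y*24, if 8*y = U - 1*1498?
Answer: -6795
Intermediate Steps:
y = -2265/8 (y = (-767 - 1*1498)/8 = (-767 - 1498)/8 = (⅛)*(-2265) = -2265/8 ≈ -283.13)
y*24 = -2265/8*24 = -6795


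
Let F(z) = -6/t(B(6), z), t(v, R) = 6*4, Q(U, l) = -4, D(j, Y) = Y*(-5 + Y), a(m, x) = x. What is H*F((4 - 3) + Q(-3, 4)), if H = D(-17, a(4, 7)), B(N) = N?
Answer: -7/2 ≈ -3.5000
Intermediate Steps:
H = 14 (H = 7*(-5 + 7) = 7*2 = 14)
t(v, R) = 24
F(z) = -¼ (F(z) = -6/24 = -6*1/24 = -¼)
H*F((4 - 3) + Q(-3, 4)) = 14*(-¼) = -7/2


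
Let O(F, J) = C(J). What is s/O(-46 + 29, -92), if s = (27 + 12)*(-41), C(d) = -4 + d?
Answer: 533/32 ≈ 16.656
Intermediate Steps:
O(F, J) = -4 + J
s = -1599 (s = 39*(-41) = -1599)
s/O(-46 + 29, -92) = -1599/(-4 - 92) = -1599/(-96) = -1599*(-1/96) = 533/32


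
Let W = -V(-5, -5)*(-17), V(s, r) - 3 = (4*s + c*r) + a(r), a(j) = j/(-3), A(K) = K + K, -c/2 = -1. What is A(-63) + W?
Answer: -1670/3 ≈ -556.67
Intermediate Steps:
c = 2 (c = -2*(-1) = 2)
A(K) = 2*K
a(j) = -j/3 (a(j) = j*(-⅓) = -j/3)
V(s, r) = 3 + 4*s + 5*r/3 (V(s, r) = 3 + ((4*s + 2*r) - r/3) = 3 + ((2*r + 4*s) - r/3) = 3 + (4*s + 5*r/3) = 3 + 4*s + 5*r/3)
W = -1292/3 (W = -(3 + 4*(-5) + (5/3)*(-5))*(-17) = -(3 - 20 - 25/3)*(-17) = -1*(-76/3)*(-17) = (76/3)*(-17) = -1292/3 ≈ -430.67)
A(-63) + W = 2*(-63) - 1292/3 = -126 - 1292/3 = -1670/3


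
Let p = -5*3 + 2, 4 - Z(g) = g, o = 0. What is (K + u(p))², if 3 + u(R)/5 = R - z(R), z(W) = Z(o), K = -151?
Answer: 63001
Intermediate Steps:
Z(g) = 4 - g
z(W) = 4 (z(W) = 4 - 1*0 = 4 + 0 = 4)
p = -13 (p = -15 + 2 = -13)
u(R) = -35 + 5*R (u(R) = -15 + 5*(R - 1*4) = -15 + 5*(R - 4) = -15 + 5*(-4 + R) = -15 + (-20 + 5*R) = -35 + 5*R)
(K + u(p))² = (-151 + (-35 + 5*(-13)))² = (-151 + (-35 - 65))² = (-151 - 100)² = (-251)² = 63001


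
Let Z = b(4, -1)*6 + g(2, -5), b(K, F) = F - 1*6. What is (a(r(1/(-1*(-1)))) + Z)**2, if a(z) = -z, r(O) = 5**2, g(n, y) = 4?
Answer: 3969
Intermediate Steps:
b(K, F) = -6 + F (b(K, F) = F - 6 = -6 + F)
r(O) = 25
Z = -38 (Z = (-6 - 1)*6 + 4 = -7*6 + 4 = -42 + 4 = -38)
(a(r(1/(-1*(-1)))) + Z)**2 = (-1*25 - 38)**2 = (-25 - 38)**2 = (-63)**2 = 3969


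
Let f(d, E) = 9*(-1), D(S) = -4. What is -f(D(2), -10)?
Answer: 9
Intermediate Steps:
f(d, E) = -9
-f(D(2), -10) = -1*(-9) = 9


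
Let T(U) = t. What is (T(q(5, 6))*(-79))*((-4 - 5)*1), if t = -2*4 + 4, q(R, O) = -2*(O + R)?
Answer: -2844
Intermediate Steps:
q(R, O) = -2*O - 2*R
t = -4 (t = -8 + 4 = -4)
T(U) = -4
(T(q(5, 6))*(-79))*((-4 - 5)*1) = (-4*(-79))*((-4 - 5)*1) = 316*(-9*1) = 316*(-9) = -2844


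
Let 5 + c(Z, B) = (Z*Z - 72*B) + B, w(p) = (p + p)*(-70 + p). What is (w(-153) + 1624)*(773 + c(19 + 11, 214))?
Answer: -944953412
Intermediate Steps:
w(p) = 2*p*(-70 + p) (w(p) = (2*p)*(-70 + p) = 2*p*(-70 + p))
c(Z, B) = -5 + Z² - 71*B (c(Z, B) = -5 + ((Z*Z - 72*B) + B) = -5 + ((Z² - 72*B) + B) = -5 + (Z² - 71*B) = -5 + Z² - 71*B)
(w(-153) + 1624)*(773 + c(19 + 11, 214)) = (2*(-153)*(-70 - 153) + 1624)*(773 + (-5 + (19 + 11)² - 71*214)) = (2*(-153)*(-223) + 1624)*(773 + (-5 + 30² - 15194)) = (68238 + 1624)*(773 + (-5 + 900 - 15194)) = 69862*(773 - 14299) = 69862*(-13526) = -944953412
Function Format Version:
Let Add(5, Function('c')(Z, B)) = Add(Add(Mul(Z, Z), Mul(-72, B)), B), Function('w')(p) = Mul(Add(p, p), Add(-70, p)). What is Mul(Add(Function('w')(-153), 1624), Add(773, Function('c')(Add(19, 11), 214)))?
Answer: -944953412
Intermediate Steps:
Function('w')(p) = Mul(2, p, Add(-70, p)) (Function('w')(p) = Mul(Mul(2, p), Add(-70, p)) = Mul(2, p, Add(-70, p)))
Function('c')(Z, B) = Add(-5, Pow(Z, 2), Mul(-71, B)) (Function('c')(Z, B) = Add(-5, Add(Add(Mul(Z, Z), Mul(-72, B)), B)) = Add(-5, Add(Add(Pow(Z, 2), Mul(-72, B)), B)) = Add(-5, Add(Pow(Z, 2), Mul(-71, B))) = Add(-5, Pow(Z, 2), Mul(-71, B)))
Mul(Add(Function('w')(-153), 1624), Add(773, Function('c')(Add(19, 11), 214))) = Mul(Add(Mul(2, -153, Add(-70, -153)), 1624), Add(773, Add(-5, Pow(Add(19, 11), 2), Mul(-71, 214)))) = Mul(Add(Mul(2, -153, -223), 1624), Add(773, Add(-5, Pow(30, 2), -15194))) = Mul(Add(68238, 1624), Add(773, Add(-5, 900, -15194))) = Mul(69862, Add(773, -14299)) = Mul(69862, -13526) = -944953412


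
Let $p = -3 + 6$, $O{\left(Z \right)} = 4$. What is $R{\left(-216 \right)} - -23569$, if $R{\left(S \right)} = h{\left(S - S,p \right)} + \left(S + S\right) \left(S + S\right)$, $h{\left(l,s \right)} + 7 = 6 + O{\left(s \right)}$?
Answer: $210196$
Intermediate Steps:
$p = 3$
$h{\left(l,s \right)} = 3$ ($h{\left(l,s \right)} = -7 + \left(6 + 4\right) = -7 + 10 = 3$)
$R{\left(S \right)} = 3 + 4 S^{2}$ ($R{\left(S \right)} = 3 + \left(S + S\right) \left(S + S\right) = 3 + 2 S 2 S = 3 + 4 S^{2}$)
$R{\left(-216 \right)} - -23569 = \left(3 + 4 \left(-216\right)^{2}\right) - -23569 = \left(3 + 4 \cdot 46656\right) + 23569 = \left(3 + 186624\right) + 23569 = 186627 + 23569 = 210196$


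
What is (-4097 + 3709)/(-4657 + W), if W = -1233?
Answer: 194/2945 ≈ 0.065874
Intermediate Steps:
(-4097 + 3709)/(-4657 + W) = (-4097 + 3709)/(-4657 - 1233) = -388/(-5890) = -388*(-1/5890) = 194/2945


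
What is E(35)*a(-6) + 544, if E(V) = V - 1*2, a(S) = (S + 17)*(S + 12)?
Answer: 2722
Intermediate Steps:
a(S) = (12 + S)*(17 + S) (a(S) = (17 + S)*(12 + S) = (12 + S)*(17 + S))
E(V) = -2 + V (E(V) = V - 2 = -2 + V)
E(35)*a(-6) + 544 = (-2 + 35)*(204 + (-6)² + 29*(-6)) + 544 = 33*(204 + 36 - 174) + 544 = 33*66 + 544 = 2178 + 544 = 2722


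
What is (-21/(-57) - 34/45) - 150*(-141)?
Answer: 18082919/855 ≈ 21150.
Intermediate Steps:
(-21/(-57) - 34/45) - 150*(-141) = (-21*(-1/57) - 34*1/45) + 21150 = (7/19 - 34/45) + 21150 = -331/855 + 21150 = 18082919/855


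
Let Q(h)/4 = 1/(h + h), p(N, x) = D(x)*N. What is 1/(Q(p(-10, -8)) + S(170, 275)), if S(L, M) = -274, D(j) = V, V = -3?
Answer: -15/4109 ≈ -0.0036505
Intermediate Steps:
D(j) = -3
p(N, x) = -3*N
Q(h) = 2/h (Q(h) = 4/(h + h) = 4/((2*h)) = 4*(1/(2*h)) = 2/h)
1/(Q(p(-10, -8)) + S(170, 275)) = 1/(2/((-3*(-10))) - 274) = 1/(2/30 - 274) = 1/(2*(1/30) - 274) = 1/(1/15 - 274) = 1/(-4109/15) = -15/4109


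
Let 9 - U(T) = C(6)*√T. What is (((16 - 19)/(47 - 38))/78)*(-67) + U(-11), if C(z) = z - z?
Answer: 2173/234 ≈ 9.2863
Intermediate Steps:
C(z) = 0
U(T) = 9 (U(T) = 9 - 0*√T = 9 - 1*0 = 9 + 0 = 9)
(((16 - 19)/(47 - 38))/78)*(-67) + U(-11) = (((16 - 19)/(47 - 38))/78)*(-67) + 9 = (-3/9*(1/78))*(-67) + 9 = (-3*⅑*(1/78))*(-67) + 9 = -⅓*1/78*(-67) + 9 = -1/234*(-67) + 9 = 67/234 + 9 = 2173/234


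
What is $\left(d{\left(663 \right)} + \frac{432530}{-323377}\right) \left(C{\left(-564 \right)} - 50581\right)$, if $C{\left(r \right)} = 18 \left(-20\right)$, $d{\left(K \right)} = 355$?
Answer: $- \frac{5825933943005}{323377} \approx -1.8016 \cdot 10^{7}$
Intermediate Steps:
$C{\left(r \right)} = -360$
$\left(d{\left(663 \right)} + \frac{432530}{-323377}\right) \left(C{\left(-564 \right)} - 50581\right) = \left(355 + \frac{432530}{-323377}\right) \left(-360 - 50581\right) = \left(355 + 432530 \left(- \frac{1}{323377}\right)\right) \left(-50941\right) = \left(355 - \frac{432530}{323377}\right) \left(-50941\right) = \frac{114366305}{323377} \left(-50941\right) = - \frac{5825933943005}{323377}$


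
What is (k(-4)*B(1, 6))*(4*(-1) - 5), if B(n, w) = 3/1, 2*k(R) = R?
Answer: 54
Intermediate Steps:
k(R) = R/2
B(n, w) = 3 (B(n, w) = 3*1 = 3)
(k(-4)*B(1, 6))*(4*(-1) - 5) = (((½)*(-4))*3)*(4*(-1) - 5) = (-2*3)*(-4 - 5) = -6*(-9) = 54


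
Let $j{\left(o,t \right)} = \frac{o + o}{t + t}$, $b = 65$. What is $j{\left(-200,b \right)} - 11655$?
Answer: $- \frac{151555}{13} \approx -11658.0$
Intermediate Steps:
$j{\left(o,t \right)} = \frac{o}{t}$ ($j{\left(o,t \right)} = \frac{2 o}{2 t} = 2 o \frac{1}{2 t} = \frac{o}{t}$)
$j{\left(-200,b \right)} - 11655 = - \frac{200}{65} - 11655 = \left(-200\right) \frac{1}{65} - 11655 = - \frac{40}{13} - 11655 = - \frac{151555}{13}$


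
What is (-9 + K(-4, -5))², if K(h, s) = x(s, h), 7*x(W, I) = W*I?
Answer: 1849/49 ≈ 37.735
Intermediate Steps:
x(W, I) = I*W/7 (x(W, I) = (W*I)/7 = (I*W)/7 = I*W/7)
K(h, s) = h*s/7
(-9 + K(-4, -5))² = (-9 + (⅐)*(-4)*(-5))² = (-9 + 20/7)² = (-43/7)² = 1849/49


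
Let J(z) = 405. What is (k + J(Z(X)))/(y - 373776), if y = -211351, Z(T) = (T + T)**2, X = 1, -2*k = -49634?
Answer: -25222/585127 ≈ -0.043105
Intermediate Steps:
k = 24817 (k = -1/2*(-49634) = 24817)
Z(T) = 4*T**2 (Z(T) = (2*T)**2 = 4*T**2)
(k + J(Z(X)))/(y - 373776) = (24817 + 405)/(-211351 - 373776) = 25222/(-585127) = 25222*(-1/585127) = -25222/585127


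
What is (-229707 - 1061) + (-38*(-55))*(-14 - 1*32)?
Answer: -326908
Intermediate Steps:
(-229707 - 1061) + (-38*(-55))*(-14 - 1*32) = -230768 + 2090*(-14 - 32) = -230768 + 2090*(-46) = -230768 - 96140 = -326908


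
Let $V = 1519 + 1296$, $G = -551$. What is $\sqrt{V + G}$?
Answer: $2 \sqrt{566} \approx 47.581$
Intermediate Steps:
$V = 2815$
$\sqrt{V + G} = \sqrt{2815 - 551} = \sqrt{2264} = 2 \sqrt{566}$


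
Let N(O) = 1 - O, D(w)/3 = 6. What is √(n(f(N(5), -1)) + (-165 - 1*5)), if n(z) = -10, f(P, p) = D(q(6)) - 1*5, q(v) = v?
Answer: 6*I*√5 ≈ 13.416*I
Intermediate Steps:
D(w) = 18 (D(w) = 3*6 = 18)
f(P, p) = 13 (f(P, p) = 18 - 1*5 = 18 - 5 = 13)
√(n(f(N(5), -1)) + (-165 - 1*5)) = √(-10 + (-165 - 1*5)) = √(-10 + (-165 - 5)) = √(-10 - 170) = √(-180) = 6*I*√5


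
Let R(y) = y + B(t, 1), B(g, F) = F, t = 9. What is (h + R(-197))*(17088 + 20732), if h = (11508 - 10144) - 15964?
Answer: -559584720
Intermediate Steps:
h = -14600 (h = 1364 - 15964 = -14600)
R(y) = 1 + y (R(y) = y + 1 = 1 + y)
(h + R(-197))*(17088 + 20732) = (-14600 + (1 - 197))*(17088 + 20732) = (-14600 - 196)*37820 = -14796*37820 = -559584720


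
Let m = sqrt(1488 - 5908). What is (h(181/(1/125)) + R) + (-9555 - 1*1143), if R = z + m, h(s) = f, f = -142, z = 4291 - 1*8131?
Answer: -14680 + 2*I*sqrt(1105) ≈ -14680.0 + 66.483*I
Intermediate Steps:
m = 2*I*sqrt(1105) (m = sqrt(-4420) = 2*I*sqrt(1105) ≈ 66.483*I)
z = -3840 (z = 4291 - 8131 = -3840)
h(s) = -142
R = -3840 + 2*I*sqrt(1105) ≈ -3840.0 + 66.483*I
(h(181/(1/125)) + R) + (-9555 - 1*1143) = (-142 + (-3840 + 2*I*sqrt(1105))) + (-9555 - 1*1143) = (-3982 + 2*I*sqrt(1105)) + (-9555 - 1143) = (-3982 + 2*I*sqrt(1105)) - 10698 = -14680 + 2*I*sqrt(1105)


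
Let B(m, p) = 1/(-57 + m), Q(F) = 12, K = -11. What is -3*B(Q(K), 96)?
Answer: 1/15 ≈ 0.066667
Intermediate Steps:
-3*B(Q(K), 96) = -3/(-57 + 12) = -3/(-45) = -3*(-1/45) = 1/15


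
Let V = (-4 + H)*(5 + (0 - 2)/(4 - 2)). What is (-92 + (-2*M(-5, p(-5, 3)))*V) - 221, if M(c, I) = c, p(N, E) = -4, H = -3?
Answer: -593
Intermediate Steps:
V = -28 (V = (-4 - 3)*(5 + (0 - 2)/(4 - 2)) = -7*(5 - 2/2) = -7*(5 - 2*1/2) = -7*(5 - 1) = -7*4 = -28)
(-92 + (-2*M(-5, p(-5, 3)))*V) - 221 = (-92 - 2*(-5)*(-28)) - 221 = (-92 + 10*(-28)) - 221 = (-92 - 280) - 221 = -372 - 221 = -593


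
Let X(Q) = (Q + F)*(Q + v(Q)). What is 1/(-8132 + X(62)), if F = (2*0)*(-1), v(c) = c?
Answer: -1/444 ≈ -0.0022523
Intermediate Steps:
F = 0 (F = 0*(-1) = 0)
X(Q) = 2*Q**2 (X(Q) = (Q + 0)*(Q + Q) = Q*(2*Q) = 2*Q**2)
1/(-8132 + X(62)) = 1/(-8132 + 2*62**2) = 1/(-8132 + 2*3844) = 1/(-8132 + 7688) = 1/(-444) = -1/444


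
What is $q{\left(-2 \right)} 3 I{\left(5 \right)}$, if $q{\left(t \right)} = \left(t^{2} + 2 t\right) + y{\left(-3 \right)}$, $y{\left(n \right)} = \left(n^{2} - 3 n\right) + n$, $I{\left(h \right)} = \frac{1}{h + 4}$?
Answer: $5$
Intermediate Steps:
$I{\left(h \right)} = \frac{1}{4 + h}$
$y{\left(n \right)} = n^{2} - 2 n$
$q{\left(t \right)} = 15 + t^{2} + 2 t$ ($q{\left(t \right)} = \left(t^{2} + 2 t\right) - 3 \left(-2 - 3\right) = \left(t^{2} + 2 t\right) - -15 = \left(t^{2} + 2 t\right) + 15 = 15 + t^{2} + 2 t$)
$q{\left(-2 \right)} 3 I{\left(5 \right)} = \frac{\left(15 + \left(-2\right)^{2} + 2 \left(-2\right)\right) 3}{4 + 5} = \frac{\left(15 + 4 - 4\right) 3}{9} = 15 \cdot 3 \cdot \frac{1}{9} = 45 \cdot \frac{1}{9} = 5$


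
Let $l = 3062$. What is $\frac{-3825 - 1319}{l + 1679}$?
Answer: $- \frac{5144}{4741} \approx -1.085$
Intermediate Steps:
$\frac{-3825 - 1319}{l + 1679} = \frac{-3825 - 1319}{3062 + 1679} = - \frac{5144}{4741}$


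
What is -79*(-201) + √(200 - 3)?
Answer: 15879 + √197 ≈ 15893.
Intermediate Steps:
-79*(-201) + √(200 - 3) = 15879 + √197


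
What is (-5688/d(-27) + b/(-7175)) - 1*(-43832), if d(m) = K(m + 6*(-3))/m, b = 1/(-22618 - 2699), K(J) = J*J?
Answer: 1595167216877/36329895 ≈ 43908.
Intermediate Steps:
K(J) = J²
b = -1/25317 (b = 1/(-25317) = -1/25317 ≈ -3.9499e-5)
d(m) = (-18 + m)²/m (d(m) = (m + 6*(-3))²/m = (m - 18)²/m = (-18 + m)²/m)
(-5688/d(-27) + b/(-7175)) - 1*(-43832) = (-5688*(-27/(-18 - 27)²) - 1/25317/(-7175)) - 1*(-43832) = (-5688/((-1/27*(-45)²)) - 1/25317*(-1/7175)) + 43832 = (-5688/((-1/27*2025)) + 1/181649475) + 43832 = (-5688/(-75) + 1/181649475) + 43832 = (-5688*(-1/75) + 1/181649475) + 43832 = (1896/25 + 1/181649475) + 43832 = 2755259237/36329895 + 43832 = 1595167216877/36329895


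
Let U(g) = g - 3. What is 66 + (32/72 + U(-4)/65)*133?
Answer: 64811/585 ≈ 110.79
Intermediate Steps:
U(g) = -3 + g
66 + (32/72 + U(-4)/65)*133 = 66 + (32/72 + (-3 - 4)/65)*133 = 66 + (32*(1/72) - 7*1/65)*133 = 66 + (4/9 - 7/65)*133 = 66 + (197/585)*133 = 66 + 26201/585 = 64811/585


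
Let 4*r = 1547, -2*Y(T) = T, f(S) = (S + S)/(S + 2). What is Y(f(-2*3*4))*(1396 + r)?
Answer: -21393/11 ≈ -1944.8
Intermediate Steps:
f(S) = 2*S/(2 + S) (f(S) = (2*S)/(2 + S) = 2*S/(2 + S))
Y(T) = -T/2
r = 1547/4 (r = (¼)*1547 = 1547/4 ≈ 386.75)
Y(f(-2*3*4))*(1396 + r) = (--2*3*4/(2 - 2*3*4))*(1396 + 1547/4) = -(-6*4)/(2 - 6*4)*(7131/4) = -(-24)/(2 - 24)*(7131/4) = -(-24)/(-22)*(7131/4) = -(-24)*(-1)/22*(7131/4) = -½*24/11*(7131/4) = -12/11*7131/4 = -21393/11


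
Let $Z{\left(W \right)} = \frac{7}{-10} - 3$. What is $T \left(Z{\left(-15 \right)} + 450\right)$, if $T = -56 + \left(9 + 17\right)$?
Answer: $-13389$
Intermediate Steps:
$Z{\left(W \right)} = - \frac{37}{10}$ ($Z{\left(W \right)} = 7 \left(- \frac{1}{10}\right) - 3 = - \frac{7}{10} - 3 = - \frac{37}{10}$)
$T = -30$ ($T = -56 + 26 = -30$)
$T \left(Z{\left(-15 \right)} + 450\right) = - 30 \left(- \frac{37}{10} + 450\right) = \left(-30\right) \frac{4463}{10} = -13389$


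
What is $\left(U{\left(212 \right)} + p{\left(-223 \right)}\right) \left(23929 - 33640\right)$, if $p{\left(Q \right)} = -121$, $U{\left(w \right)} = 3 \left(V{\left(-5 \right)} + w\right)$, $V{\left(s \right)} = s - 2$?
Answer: $-4797234$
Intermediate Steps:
$V{\left(s \right)} = -2 + s$
$U{\left(w \right)} = -21 + 3 w$ ($U{\left(w \right)} = 3 \left(\left(-2 - 5\right) + w\right) = 3 \left(-7 + w\right) = -21 + 3 w$)
$\left(U{\left(212 \right)} + p{\left(-223 \right)}\right) \left(23929 - 33640\right) = \left(\left(-21 + 3 \cdot 212\right) - 121\right) \left(23929 - 33640\right) = \left(\left(-21 + 636\right) - 121\right) \left(-9711\right) = \left(615 - 121\right) \left(-9711\right) = 494 \left(-9711\right) = -4797234$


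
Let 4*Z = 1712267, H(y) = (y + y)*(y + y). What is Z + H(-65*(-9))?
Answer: 7187867/4 ≈ 1.7970e+6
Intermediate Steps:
H(y) = 4*y² (H(y) = (2*y)*(2*y) = 4*y²)
Z = 1712267/4 (Z = (¼)*1712267 = 1712267/4 ≈ 4.2807e+5)
Z + H(-65*(-9)) = 1712267/4 + 4*(-65*(-9))² = 1712267/4 + 4*585² = 1712267/4 + 4*342225 = 1712267/4 + 1368900 = 7187867/4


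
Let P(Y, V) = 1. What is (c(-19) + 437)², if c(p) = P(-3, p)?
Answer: 191844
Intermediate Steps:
c(p) = 1
(c(-19) + 437)² = (1 + 437)² = 438² = 191844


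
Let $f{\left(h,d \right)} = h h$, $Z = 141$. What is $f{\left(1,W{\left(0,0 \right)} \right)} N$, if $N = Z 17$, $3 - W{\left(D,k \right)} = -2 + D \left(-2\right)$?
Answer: $2397$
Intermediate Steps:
$W{\left(D,k \right)} = 5 + 2 D$ ($W{\left(D,k \right)} = 3 - \left(-2 + D \left(-2\right)\right) = 3 - \left(-2 - 2 D\right) = 3 + \left(2 + 2 D\right) = 5 + 2 D$)
$f{\left(h,d \right)} = h^{2}$
$N = 2397$ ($N = 141 \cdot 17 = 2397$)
$f{\left(1,W{\left(0,0 \right)} \right)} N = 1^{2} \cdot 2397 = 1 \cdot 2397 = 2397$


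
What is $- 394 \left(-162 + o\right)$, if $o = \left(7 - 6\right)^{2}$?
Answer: $63434$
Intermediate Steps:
$o = 1$ ($o = 1^{2} = 1$)
$- 394 \left(-162 + o\right) = - 394 \left(-162 + 1\right) = \left(-394\right) \left(-161\right) = 63434$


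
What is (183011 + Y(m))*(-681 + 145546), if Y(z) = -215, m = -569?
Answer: 26480742540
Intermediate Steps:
(183011 + Y(m))*(-681 + 145546) = (183011 - 215)*(-681 + 145546) = 182796*144865 = 26480742540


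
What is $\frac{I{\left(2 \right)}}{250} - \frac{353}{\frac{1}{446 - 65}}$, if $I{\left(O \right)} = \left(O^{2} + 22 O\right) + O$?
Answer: $- \frac{672464}{5} \approx -1.3449 \cdot 10^{5}$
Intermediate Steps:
$I{\left(O \right)} = O^{2} + 23 O$
$\frac{I{\left(2 \right)}}{250} - \frac{353}{\frac{1}{446 - 65}} = \frac{2 \left(23 + 2\right)}{250} - \frac{353}{\frac{1}{446 - 65}} = 2 \cdot 25 \cdot \frac{1}{250} - \frac{353}{\frac{1}{381}} = 50 \cdot \frac{1}{250} - 353 \frac{1}{\frac{1}{381}} = \frac{1}{5} - 134493 = - \frac{672464}{5}$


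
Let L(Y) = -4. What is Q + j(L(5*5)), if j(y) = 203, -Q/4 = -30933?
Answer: 123935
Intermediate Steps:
Q = 123732 (Q = -4*(-30933) = 123732)
Q + j(L(5*5)) = 123732 + 203 = 123935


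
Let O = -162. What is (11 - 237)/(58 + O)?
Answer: 113/52 ≈ 2.1731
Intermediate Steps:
(11 - 237)/(58 + O) = (11 - 237)/(58 - 162) = -226/(-104) = -226*(-1/104) = 113/52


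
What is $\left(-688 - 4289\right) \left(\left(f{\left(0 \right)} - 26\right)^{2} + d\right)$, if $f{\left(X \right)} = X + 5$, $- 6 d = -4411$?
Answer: $- \frac{11707563}{2} \approx -5.8538 \cdot 10^{6}$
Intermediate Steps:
$d = \frac{4411}{6}$ ($d = \left(- \frac{1}{6}\right) \left(-4411\right) = \frac{4411}{6} \approx 735.17$)
$f{\left(X \right)} = 5 + X$
$\left(-688 - 4289\right) \left(\left(f{\left(0 \right)} - 26\right)^{2} + d\right) = \left(-688 - 4289\right) \left(\left(\left(5 + 0\right) - 26\right)^{2} + \frac{4411}{6}\right) = - 4977 \left(\left(5 - 26\right)^{2} + \frac{4411}{6}\right) = - 4977 \left(\left(-21\right)^{2} + \frac{4411}{6}\right) = - 4977 \left(441 + \frac{4411}{6}\right) = \left(-4977\right) \frac{7057}{6} = - \frac{11707563}{2}$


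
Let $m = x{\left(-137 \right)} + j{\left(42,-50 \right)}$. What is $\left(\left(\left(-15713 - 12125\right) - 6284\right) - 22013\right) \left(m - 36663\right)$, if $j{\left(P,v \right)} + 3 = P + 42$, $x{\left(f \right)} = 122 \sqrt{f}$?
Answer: $2053530570 - 6848470 i \sqrt{137} \approx 2.0535 \cdot 10^{9} - 8.0159 \cdot 10^{7} i$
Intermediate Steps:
$j{\left(P,v \right)} = 39 + P$ ($j{\left(P,v \right)} = -3 + \left(P + 42\right) = -3 + \left(42 + P\right) = 39 + P$)
$m = 81 + 122 i \sqrt{137}$ ($m = 122 \sqrt{-137} + \left(39 + 42\right) = 122 i \sqrt{137} + 81 = 81 + 122 i \sqrt{137} \approx 81.0 + 1428.0 i$)
$\left(\left(\left(-15713 - 12125\right) - 6284\right) - 22013\right) \left(m - 36663\right) = \left(\left(\left(-15713 - 12125\right) - 6284\right) - 22013\right) \left(\left(81 + 122 i \sqrt{137}\right) - 36663\right) = \left(\left(-27838 - 6284\right) - 22013\right) \left(-36582 + 122 i \sqrt{137}\right) = \left(-34122 - 22013\right) \left(-36582 + 122 i \sqrt{137}\right) = - 56135 \left(-36582 + 122 i \sqrt{137}\right) = 2053530570 - 6848470 i \sqrt{137}$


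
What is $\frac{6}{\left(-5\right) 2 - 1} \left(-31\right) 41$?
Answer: $\frac{7626}{11} \approx 693.27$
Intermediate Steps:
$\frac{6}{\left(-5\right) 2 - 1} \left(-31\right) 41 = \frac{6}{-10 - 1} \left(-31\right) 41 = \frac{6}{-11} \left(-31\right) 41 = 6 \left(- \frac{1}{11}\right) \left(-31\right) 41 = \left(- \frac{6}{11}\right) \left(-31\right) 41 = \frac{186}{11} \cdot 41 = \frac{7626}{11}$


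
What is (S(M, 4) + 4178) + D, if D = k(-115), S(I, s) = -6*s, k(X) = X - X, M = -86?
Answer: 4154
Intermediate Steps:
k(X) = 0
D = 0
(S(M, 4) + 4178) + D = (-6*4 + 4178) + 0 = (-24 + 4178) + 0 = 4154 + 0 = 4154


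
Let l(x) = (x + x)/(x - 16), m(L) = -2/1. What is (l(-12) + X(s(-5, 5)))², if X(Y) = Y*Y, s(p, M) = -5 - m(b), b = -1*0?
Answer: 4761/49 ≈ 97.163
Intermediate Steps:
b = 0
m(L) = -2 (m(L) = -2*1 = -2)
s(p, M) = -3 (s(p, M) = -5 - 1*(-2) = -5 + 2 = -3)
l(x) = 2*x/(-16 + x) (l(x) = (2*x)/(-16 + x) = 2*x/(-16 + x))
X(Y) = Y²
(l(-12) + X(s(-5, 5)))² = (2*(-12)/(-16 - 12) + (-3)²)² = (2*(-12)/(-28) + 9)² = (2*(-12)*(-1/28) + 9)² = (6/7 + 9)² = (69/7)² = 4761/49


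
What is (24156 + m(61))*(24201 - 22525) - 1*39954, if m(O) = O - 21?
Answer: 40512542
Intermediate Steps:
m(O) = -21 + O
(24156 + m(61))*(24201 - 22525) - 1*39954 = (24156 + (-21 + 61))*(24201 - 22525) - 1*39954 = (24156 + 40)*1676 - 39954 = 24196*1676 - 39954 = 40552496 - 39954 = 40512542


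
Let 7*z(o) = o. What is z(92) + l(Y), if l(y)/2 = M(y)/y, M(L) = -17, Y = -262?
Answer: 12171/917 ≈ 13.273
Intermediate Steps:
z(o) = o/7
l(y) = -34/y (l(y) = 2*(-17/y) = -34/y)
z(92) + l(Y) = (1/7)*92 - 34/(-262) = 92/7 - 34*(-1/262) = 92/7 + 17/131 = 12171/917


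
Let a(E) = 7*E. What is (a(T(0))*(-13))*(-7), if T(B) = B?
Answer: 0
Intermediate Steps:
(a(T(0))*(-13))*(-7) = ((7*0)*(-13))*(-7) = (0*(-13))*(-7) = 0*(-7) = 0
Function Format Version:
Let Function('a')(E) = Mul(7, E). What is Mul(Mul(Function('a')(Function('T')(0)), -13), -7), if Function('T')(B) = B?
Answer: 0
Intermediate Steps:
Mul(Mul(Function('a')(Function('T')(0)), -13), -7) = Mul(Mul(Mul(7, 0), -13), -7) = Mul(Mul(0, -13), -7) = Mul(0, -7) = 0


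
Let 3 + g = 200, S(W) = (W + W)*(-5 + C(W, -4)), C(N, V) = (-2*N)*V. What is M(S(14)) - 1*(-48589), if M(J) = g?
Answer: 48786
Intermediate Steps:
C(N, V) = -2*N*V
S(W) = 2*W*(-5 + 8*W) (S(W) = (W + W)*(-5 - 2*W*(-4)) = (2*W)*(-5 + 8*W) = 2*W*(-5 + 8*W))
g = 197 (g = -3 + 200 = 197)
M(J) = 197
M(S(14)) - 1*(-48589) = 197 - 1*(-48589) = 197 + 48589 = 48786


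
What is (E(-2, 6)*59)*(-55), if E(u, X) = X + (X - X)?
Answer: -19470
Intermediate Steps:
E(u, X) = X (E(u, X) = X + 0 = X)
(E(-2, 6)*59)*(-55) = (6*59)*(-55) = 354*(-55) = -19470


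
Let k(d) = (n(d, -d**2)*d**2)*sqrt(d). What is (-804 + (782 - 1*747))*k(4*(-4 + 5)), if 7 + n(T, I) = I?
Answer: 565984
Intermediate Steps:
n(T, I) = -7 + I
k(d) = d**(5/2)*(-7 - d**2) (k(d) = ((-7 - d**2)*d**2)*sqrt(d) = (d**2*(-7 - d**2))*sqrt(d) = d**(5/2)*(-7 - d**2))
(-804 + (782 - 1*747))*k(4*(-4 + 5)) = (-804 + (782 - 1*747))*((4*(-4 + 5))**(5/2)*(-7 - (4*(-4 + 5))**2)) = (-804 + (782 - 747))*((4*1)**(5/2)*(-7 - (4*1)**2)) = (-804 + 35)*(4**(5/2)*(-7 - 1*4**2)) = -24608*(-7 - 1*16) = -24608*(-7 - 16) = -24608*(-23) = -769*(-736) = 565984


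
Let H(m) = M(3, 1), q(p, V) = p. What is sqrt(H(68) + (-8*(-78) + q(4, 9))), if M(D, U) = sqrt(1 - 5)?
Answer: sqrt(628 + 2*I) ≈ 25.06 + 0.0399*I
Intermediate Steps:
M(D, U) = 2*I (M(D, U) = sqrt(-4) = 2*I)
H(m) = 2*I
sqrt(H(68) + (-8*(-78) + q(4, 9))) = sqrt(2*I + (-8*(-78) + 4)) = sqrt(2*I + (624 + 4)) = sqrt(2*I + 628) = sqrt(628 + 2*I)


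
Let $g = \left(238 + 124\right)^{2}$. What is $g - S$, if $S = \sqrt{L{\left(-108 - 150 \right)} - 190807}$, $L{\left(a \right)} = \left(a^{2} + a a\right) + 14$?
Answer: $131044 - i \sqrt{57665} \approx 1.3104 \cdot 10^{5} - 240.14 i$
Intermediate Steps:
$g = 131044$ ($g = 362^{2} = 131044$)
$L{\left(a \right)} = 14 + 2 a^{2}$ ($L{\left(a \right)} = \left(a^{2} + a^{2}\right) + 14 = 2 a^{2} + 14 = 14 + 2 a^{2}$)
$S = i \sqrt{57665}$ ($S = \sqrt{\left(14 + 2 \left(-108 - 150\right)^{2}\right) - 190807} = \sqrt{\left(14 + 2 \left(-258\right)^{2}\right) - 190807} = \sqrt{\left(14 + 2 \cdot 66564\right) - 190807} = \sqrt{\left(14 + 133128\right) - 190807} = \sqrt{133142 - 190807} = \sqrt{-57665} = i \sqrt{57665} \approx 240.14 i$)
$g - S = 131044 - i \sqrt{57665}$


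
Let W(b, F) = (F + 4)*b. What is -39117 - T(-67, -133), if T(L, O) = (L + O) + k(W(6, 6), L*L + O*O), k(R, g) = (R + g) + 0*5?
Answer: -61155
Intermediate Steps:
W(b, F) = b*(4 + F) (W(b, F) = (4 + F)*b = b*(4 + F))
k(R, g) = R + g (k(R, g) = (R + g) + 0 = R + g)
T(L, O) = 60 + L + O + L**2 + O**2 (T(L, O) = (L + O) + (6*(4 + 6) + (L*L + O*O)) = (L + O) + (6*10 + (L**2 + O**2)) = (L + O) + (60 + (L**2 + O**2)) = (L + O) + (60 + L**2 + O**2) = 60 + L + O + L**2 + O**2)
-39117 - T(-67, -133) = -39117 - (60 - 67 - 133 + (-67)**2 + (-133)**2) = -39117 - (60 - 67 - 133 + 4489 + 17689) = -39117 - 1*22038 = -39117 - 22038 = -61155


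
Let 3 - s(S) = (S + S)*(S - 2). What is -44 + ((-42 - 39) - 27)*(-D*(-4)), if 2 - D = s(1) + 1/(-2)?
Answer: 1036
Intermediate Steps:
s(S) = 3 - 2*S*(-2 + S) (s(S) = 3 - (S + S)*(S - 2) = 3 - 2*S*(-2 + S))
D = -5/2 (D = 2 - ((3 - 2*1² + 4*1) + 1/(-2)) = 2 - ((3 - 2*1 + 4) - ½) = 2 - ((3 - 2 + 4) - ½) = 2 - (5 - ½) = 2 - 1*9/2 = 2 - 9/2 = -5/2 ≈ -2.5000)
-44 + ((-42 - 39) - 27)*(-D*(-4)) = -44 + ((-42 - 39) - 27)*(-1*(-5/2)*(-4)) = -44 + (-81 - 27)*((5/2)*(-4)) = -44 - 108*(-10) = -44 + 1080 = 1036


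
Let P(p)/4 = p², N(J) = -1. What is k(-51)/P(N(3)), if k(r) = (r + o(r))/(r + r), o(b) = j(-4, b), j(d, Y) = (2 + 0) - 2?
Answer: ⅛ ≈ 0.12500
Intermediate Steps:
j(d, Y) = 0 (j(d, Y) = 2 - 2 = 0)
o(b) = 0
k(r) = ½ (k(r) = (r + 0)/(r + r) = r/((2*r)) = r*(1/(2*r)) = ½)
P(p) = 4*p²
k(-51)/P(N(3)) = 1/(2*((4*(-1)²))) = 1/(2*((4*1))) = (½)/4 = (½)*(¼) = ⅛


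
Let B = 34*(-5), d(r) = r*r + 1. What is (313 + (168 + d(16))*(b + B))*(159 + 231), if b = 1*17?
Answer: -25237680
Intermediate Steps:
b = 17
d(r) = 1 + r**2 (d(r) = r**2 + 1 = 1 + r**2)
B = -170
(313 + (168 + d(16))*(b + B))*(159 + 231) = (313 + (168 + (1 + 16**2))*(17 - 170))*(159 + 231) = (313 + (168 + (1 + 256))*(-153))*390 = (313 + (168 + 257)*(-153))*390 = (313 + 425*(-153))*390 = (313 - 65025)*390 = -64712*390 = -25237680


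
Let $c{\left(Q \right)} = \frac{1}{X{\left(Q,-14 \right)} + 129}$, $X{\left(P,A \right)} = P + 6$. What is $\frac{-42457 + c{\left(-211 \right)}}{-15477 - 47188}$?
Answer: $\frac{3226733}{4762540} \approx 0.67752$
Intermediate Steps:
$X{\left(P,A \right)} = 6 + P$
$c{\left(Q \right)} = \frac{1}{135 + Q}$ ($c{\left(Q \right)} = \frac{1}{\left(6 + Q\right) + 129} = \frac{1}{135 + Q}$)
$\frac{-42457 + c{\left(-211 \right)}}{-15477 - 47188} = \frac{-42457 + \frac{1}{135 - 211}}{-15477 - 47188} = \frac{-42457 + \frac{1}{-76}}{-62665} = \left(-42457 - \frac{1}{76}\right) \left(- \frac{1}{62665}\right) = \left(- \frac{3226733}{76}\right) \left(- \frac{1}{62665}\right) = \frac{3226733}{4762540}$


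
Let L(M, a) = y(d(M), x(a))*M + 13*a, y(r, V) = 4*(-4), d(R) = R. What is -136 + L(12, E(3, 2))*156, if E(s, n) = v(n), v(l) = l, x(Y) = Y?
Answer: -26032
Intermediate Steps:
y(r, V) = -16
E(s, n) = n
L(M, a) = -16*M + 13*a
-136 + L(12, E(3, 2))*156 = -136 + (-16*12 + 13*2)*156 = -136 + (-192 + 26)*156 = -136 - 166*156 = -136 - 25896 = -26032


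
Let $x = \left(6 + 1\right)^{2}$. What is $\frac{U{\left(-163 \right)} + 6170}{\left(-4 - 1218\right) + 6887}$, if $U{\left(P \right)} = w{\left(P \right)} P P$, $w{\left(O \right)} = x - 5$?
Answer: $\frac{1175206}{5665} \approx 207.45$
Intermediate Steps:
$x = 49$ ($x = 7^{2} = 49$)
$w{\left(O \right)} = 44$ ($w{\left(O \right)} = 49 - 5 = 44$)
$U{\left(P \right)} = 44 P^{2}$ ($U{\left(P \right)} = 44 P P = 44 P^{2}$)
$\frac{U{\left(-163 \right)} + 6170}{\left(-4 - 1218\right) + 6887} = \frac{44 \left(-163\right)^{2} + 6170}{\left(-4 - 1218\right) + 6887} = \frac{44 \cdot 26569 + 6170}{\left(-4 - 1218\right) + 6887} = \frac{1169036 + 6170}{-1222 + 6887} = \frac{1175206}{5665}$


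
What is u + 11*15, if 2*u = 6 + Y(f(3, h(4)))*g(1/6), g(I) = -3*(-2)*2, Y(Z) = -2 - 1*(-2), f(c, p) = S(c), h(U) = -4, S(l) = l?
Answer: 168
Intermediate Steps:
f(c, p) = c
Y(Z) = 0 (Y(Z) = -2 + 2 = 0)
g(I) = 12 (g(I) = 6*2 = 12)
u = 3 (u = (6 + 0*12)/2 = (6 + 0)/2 = (½)*6 = 3)
u + 11*15 = 3 + 11*15 = 3 + 165 = 168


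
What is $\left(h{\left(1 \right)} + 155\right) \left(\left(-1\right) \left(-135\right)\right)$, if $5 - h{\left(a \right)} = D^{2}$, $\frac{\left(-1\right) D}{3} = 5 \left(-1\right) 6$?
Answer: $-1071900$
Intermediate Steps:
$D = 90$ ($D = - 3 \cdot 5 \left(-1\right) 6 = - 3 \left(\left(-5\right) 6\right) = \left(-3\right) \left(-30\right) = 90$)
$h{\left(a \right)} = -8095$ ($h{\left(a \right)} = 5 - 90^{2} = 5 - 8100 = -8095$)
$\left(h{\left(1 \right)} + 155\right) \left(\left(-1\right) \left(-135\right)\right) = \left(-8095 + 155\right) \left(\left(-1\right) \left(-135\right)\right) = \left(-7940\right) 135 = -1071900$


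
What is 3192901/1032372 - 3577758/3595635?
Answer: 865214378351/412448099580 ≈ 2.0978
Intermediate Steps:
3192901/1032372 - 3577758/3595635 = 3192901*(1/1032372) - 3577758*1/3595635 = 3192901/1032372 - 1192586/1198545 = 865214378351/412448099580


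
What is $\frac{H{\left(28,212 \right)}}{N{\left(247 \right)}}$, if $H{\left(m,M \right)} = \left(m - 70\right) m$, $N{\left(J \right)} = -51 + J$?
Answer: $-6$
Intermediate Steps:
$H{\left(m,M \right)} = m \left(-70 + m\right)$ ($H{\left(m,M \right)} = \left(m - 70\right) m = \left(-70 + m\right) m = m \left(-70 + m\right)$)
$\frac{H{\left(28,212 \right)}}{N{\left(247 \right)}} = \frac{28 \left(-70 + 28\right)}{-51 + 247} = \frac{28 \left(-42\right)}{196} = \left(-1176\right) \frac{1}{196} = -6$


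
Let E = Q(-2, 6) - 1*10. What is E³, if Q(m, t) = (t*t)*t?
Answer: 8741816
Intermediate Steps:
Q(m, t) = t³ (Q(m, t) = t²*t = t³)
E = 206 (E = 6³ - 1*10 = 216 - 10 = 206)
E³ = 206³ = 8741816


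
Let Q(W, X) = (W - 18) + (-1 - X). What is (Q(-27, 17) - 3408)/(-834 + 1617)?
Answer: -1157/261 ≈ -4.4330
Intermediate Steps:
Q(W, X) = -19 + W - X (Q(W, X) = (-18 + W) + (-1 - X) = -19 + W - X)
(Q(-27, 17) - 3408)/(-834 + 1617) = ((-19 - 27 - 1*17) - 3408)/(-834 + 1617) = ((-19 - 27 - 17) - 3408)/783 = (-63 - 3408)*(1/783) = -3471*1/783 = -1157/261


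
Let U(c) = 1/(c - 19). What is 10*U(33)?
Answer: 5/7 ≈ 0.71429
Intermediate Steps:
U(c) = 1/(-19 + c)
10*U(33) = 10/(-19 + 33) = 10/14 = 10*(1/14) = 5/7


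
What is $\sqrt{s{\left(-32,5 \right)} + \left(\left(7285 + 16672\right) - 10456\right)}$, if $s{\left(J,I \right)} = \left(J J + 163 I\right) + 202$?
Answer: $\sqrt{15542} \approx 124.67$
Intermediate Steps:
$s{\left(J,I \right)} = 202 + J^{2} + 163 I$ ($s{\left(J,I \right)} = \left(J^{2} + 163 I\right) + 202 = 202 + J^{2} + 163 I$)
$\sqrt{s{\left(-32,5 \right)} + \left(\left(7285 + 16672\right) - 10456\right)} = \sqrt{\left(202 + \left(-32\right)^{2} + 163 \cdot 5\right) + \left(\left(7285 + 16672\right) - 10456\right)} = \sqrt{\left(202 + 1024 + 815\right) + \left(23957 - 10456\right)} = \sqrt{2041 + 13501} = \sqrt{15542}$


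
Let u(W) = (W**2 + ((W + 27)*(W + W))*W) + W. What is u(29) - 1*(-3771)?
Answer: 98833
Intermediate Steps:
u(W) = W + W**2 + 2*W**2*(27 + W) (u(W) = (W**2 + ((27 + W)*(2*W))*W) + W = (W**2 + (2*W*(27 + W))*W) + W = (W**2 + 2*W**2*(27 + W)) + W = W + W**2 + 2*W**2*(27 + W))
u(29) - 1*(-3771) = 29*(1 + 2*29**2 + 55*29) - 1*(-3771) = 29*(1 + 2*841 + 1595) + 3771 = 29*(1 + 1682 + 1595) + 3771 = 29*3278 + 3771 = 95062 + 3771 = 98833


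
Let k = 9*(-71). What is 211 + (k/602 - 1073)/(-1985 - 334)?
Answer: 295210603/1396038 ≈ 211.46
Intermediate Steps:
k = -639
211 + (k/602 - 1073)/(-1985 - 334) = 211 + (-639/602 - 1073)/(-1985 - 334) = 211 + (-639*1/602 - 1073)/(-2319) = 211 + (-639/602 - 1073)*(-1/2319) = 211 - 646585/602*(-1/2319) = 211 + 646585/1396038 = 295210603/1396038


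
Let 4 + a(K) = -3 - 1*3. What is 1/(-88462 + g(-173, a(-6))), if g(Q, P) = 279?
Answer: -1/88183 ≈ -1.1340e-5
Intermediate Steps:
a(K) = -10 (a(K) = -4 + (-3 - 1*3) = -4 + (-3 - 3) = -4 - 6 = -10)
1/(-88462 + g(-173, a(-6))) = 1/(-88462 + 279) = 1/(-88183) = -1/88183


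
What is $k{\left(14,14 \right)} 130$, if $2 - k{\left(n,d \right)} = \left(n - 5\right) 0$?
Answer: $260$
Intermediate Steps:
$k{\left(n,d \right)} = 2$ ($k{\left(n,d \right)} = 2 - \left(n - 5\right) 0 = 2 - \left(-5 + n\right) 0 = 2 - 0 = 2 + 0 = 2$)
$k{\left(14,14 \right)} 130 = 2 \cdot 130 = 260$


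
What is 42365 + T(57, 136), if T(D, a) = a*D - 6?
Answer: 50111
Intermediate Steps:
T(D, a) = -6 + D*a (T(D, a) = D*a - 6 = -6 + D*a)
42365 + T(57, 136) = 42365 + (-6 + 57*136) = 42365 + (-6 + 7752) = 42365 + 7746 = 50111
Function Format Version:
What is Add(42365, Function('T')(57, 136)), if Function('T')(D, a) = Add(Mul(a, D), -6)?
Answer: 50111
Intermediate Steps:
Function('T')(D, a) = Add(-6, Mul(D, a)) (Function('T')(D, a) = Add(Mul(D, a), -6) = Add(-6, Mul(D, a)))
Add(42365, Function('T')(57, 136)) = Add(42365, Add(-6, Mul(57, 136))) = Add(42365, Add(-6, 7752)) = Add(42365, 7746) = 50111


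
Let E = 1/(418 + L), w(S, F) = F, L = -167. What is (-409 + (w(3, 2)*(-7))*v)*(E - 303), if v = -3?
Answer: 27911084/251 ≈ 1.1120e+5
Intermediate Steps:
E = 1/251 (E = 1/(418 - 167) = 1/251 ≈ 0.0039841)
(-409 + (w(3, 2)*(-7))*v)*(E - 303) = (-409 + (2*(-7))*(-3))*(1/251 - 303) = (-409 - 14*(-3))*(-76052/251) = (-409 + 42)*(-76052/251) = -367*(-76052/251) = 27911084/251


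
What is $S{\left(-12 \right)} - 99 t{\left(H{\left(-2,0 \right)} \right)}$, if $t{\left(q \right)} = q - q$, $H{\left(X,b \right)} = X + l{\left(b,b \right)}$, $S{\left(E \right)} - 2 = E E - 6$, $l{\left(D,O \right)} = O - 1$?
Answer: $140$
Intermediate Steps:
$l{\left(D,O \right)} = -1 + O$
$S{\left(E \right)} = -4 + E^{2}$ ($S{\left(E \right)} = 2 + \left(E E - 6\right) = 2 + \left(E^{2} - 6\right) = 2 + \left(-6 + E^{2}\right) = -4 + E^{2}$)
$H{\left(X,b \right)} = -1 + X + b$ ($H{\left(X,b \right)} = X + \left(-1 + b\right) = -1 + X + b$)
$t{\left(q \right)} = 0$
$S{\left(-12 \right)} - 99 t{\left(H{\left(-2,0 \right)} \right)} = \left(-4 + \left(-12\right)^{2}\right) - 0 = \left(-4 + 144\right) + 0 = 140 + 0 = 140$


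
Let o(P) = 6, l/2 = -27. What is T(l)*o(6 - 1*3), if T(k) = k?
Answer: -324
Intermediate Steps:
l = -54 (l = 2*(-27) = -54)
T(l)*o(6 - 1*3) = -54*6 = -324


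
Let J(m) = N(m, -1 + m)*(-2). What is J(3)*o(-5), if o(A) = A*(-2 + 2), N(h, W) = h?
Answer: 0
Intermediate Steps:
o(A) = 0 (o(A) = A*0 = 0)
J(m) = -2*m (J(m) = m*(-2) = -2*m)
J(3)*o(-5) = -2*3*0 = -6*0 = 0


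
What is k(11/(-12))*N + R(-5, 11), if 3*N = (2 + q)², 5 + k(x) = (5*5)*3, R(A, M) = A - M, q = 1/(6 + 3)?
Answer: 21382/243 ≈ 87.992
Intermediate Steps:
q = ⅑ (q = 1/9 = ⅑ ≈ 0.11111)
k(x) = 70 (k(x) = -5 + (5*5)*3 = -5 + 25*3 = -5 + 75 = 70)
N = 361/243 (N = (2 + ⅑)²/3 = (19/9)²/3 = (⅓)*(361/81) = 361/243 ≈ 1.4856)
k(11/(-12))*N + R(-5, 11) = 70*(361/243) + (-5 - 1*11) = 25270/243 + (-5 - 11) = 25270/243 - 16 = 21382/243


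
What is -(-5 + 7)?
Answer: -2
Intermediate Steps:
-(-5 + 7) = -1*2 = -2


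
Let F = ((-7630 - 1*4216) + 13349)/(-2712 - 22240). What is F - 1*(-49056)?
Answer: 1224043809/24952 ≈ 49056.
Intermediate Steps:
F = -1503/24952 (F = ((-7630 - 4216) + 13349)/(-24952) = (-11846 + 13349)*(-1/24952) = 1503*(-1/24952) = -1503/24952 ≈ -0.060236)
F - 1*(-49056) = -1503/24952 - 1*(-49056) = -1503/24952 + 49056 = 1224043809/24952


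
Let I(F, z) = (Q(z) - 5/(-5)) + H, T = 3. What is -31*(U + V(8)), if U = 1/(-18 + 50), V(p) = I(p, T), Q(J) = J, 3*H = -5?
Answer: -7037/96 ≈ -73.302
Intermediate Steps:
H = -5/3 (H = (⅓)*(-5) = -5/3 ≈ -1.6667)
I(F, z) = -⅔ + z (I(F, z) = (z - 5/(-5)) - 5/3 = (z - 5*(-⅕)) - 5/3 = (z + 1) - 5/3 = (1 + z) - 5/3 = -⅔ + z)
V(p) = 7/3 (V(p) = -⅔ + 3 = 7/3)
U = 1/32 ≈ 0.031250
-31*(U + V(8)) = -31*(1/32 + 7/3) = -31*227/96 = -7037/96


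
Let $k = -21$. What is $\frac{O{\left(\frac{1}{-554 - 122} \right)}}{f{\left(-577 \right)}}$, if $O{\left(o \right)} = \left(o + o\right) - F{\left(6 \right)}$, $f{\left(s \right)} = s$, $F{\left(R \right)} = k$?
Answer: $- \frac{7097}{195026} \approx -0.03639$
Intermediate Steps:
$F{\left(R \right)} = -21$
$O{\left(o \right)} = 21 + 2 o$ ($O{\left(o \right)} = \left(o + o\right) - -21 = 2 o + 21 = 21 + 2 o$)
$\frac{O{\left(\frac{1}{-554 - 122} \right)}}{f{\left(-577 \right)}} = \frac{21 + \frac{2}{-554 - 122}}{-577} = \left(21 + \frac{2}{-676}\right) \left(- \frac{1}{577}\right) = \left(21 + 2 \left(- \frac{1}{676}\right)\right) \left(- \frac{1}{577}\right) = \left(21 - \frac{1}{338}\right) \left(- \frac{1}{577}\right) = \frac{7097}{338} \left(- \frac{1}{577}\right) = - \frac{7097}{195026}$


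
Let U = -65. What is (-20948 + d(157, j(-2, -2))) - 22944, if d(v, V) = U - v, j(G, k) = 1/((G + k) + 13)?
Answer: -44114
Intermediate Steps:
j(G, k) = 1/(13 + G + k)
d(v, V) = -65 - v
(-20948 + d(157, j(-2, -2))) - 22944 = (-20948 + (-65 - 1*157)) - 22944 = (-20948 + (-65 - 157)) - 22944 = (-20948 - 222) - 22944 = -21170 - 22944 = -44114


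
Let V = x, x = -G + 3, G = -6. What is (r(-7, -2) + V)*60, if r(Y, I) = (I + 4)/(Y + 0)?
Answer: 3660/7 ≈ 522.86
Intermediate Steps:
x = 9 (x = -1*(-6) + 3 = 6 + 3 = 9)
r(Y, I) = (4 + I)/Y
V = 9
(r(-7, -2) + V)*60 = ((4 - 2)/(-7) + 9)*60 = (-⅐*2 + 9)*60 = (-2/7 + 9)*60 = (61/7)*60 = 3660/7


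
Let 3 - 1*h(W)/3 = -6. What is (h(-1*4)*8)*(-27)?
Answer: -5832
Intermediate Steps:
h(W) = 27 (h(W) = 9 - 3*(-6) = 9 + 18 = 27)
(h(-1*4)*8)*(-27) = (27*8)*(-27) = 216*(-27) = -5832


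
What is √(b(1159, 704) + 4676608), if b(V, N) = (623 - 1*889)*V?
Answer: √4368314 ≈ 2090.1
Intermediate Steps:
b(V, N) = -266*V (b(V, N) = (623 - 889)*V = -266*V)
√(b(1159, 704) + 4676608) = √(-266*1159 + 4676608) = √(-308294 + 4676608) = √4368314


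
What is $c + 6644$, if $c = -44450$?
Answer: $-37806$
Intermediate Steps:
$c + 6644 = -44450 + 6644 = -37806$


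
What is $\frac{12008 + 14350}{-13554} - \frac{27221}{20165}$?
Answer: $- \frac{150077084}{45552735} \approx -3.2946$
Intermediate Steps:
$\frac{12008 + 14350}{-13554} - \frac{27221}{20165} = 26358 \left(- \frac{1}{13554}\right) - \frac{27221}{20165} = - \frac{4393}{2259} - \frac{27221}{20165} = - \frac{150077084}{45552735}$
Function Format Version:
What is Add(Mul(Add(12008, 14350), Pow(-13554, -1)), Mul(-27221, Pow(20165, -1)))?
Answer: Rational(-150077084, 45552735) ≈ -3.2946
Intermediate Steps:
Add(Mul(Add(12008, 14350), Pow(-13554, -1)), Mul(-27221, Pow(20165, -1))) = Add(Mul(26358, Rational(-1, 13554)), Mul(-27221, Rational(1, 20165))) = Add(Rational(-4393, 2259), Rational(-27221, 20165)) = Rational(-150077084, 45552735)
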